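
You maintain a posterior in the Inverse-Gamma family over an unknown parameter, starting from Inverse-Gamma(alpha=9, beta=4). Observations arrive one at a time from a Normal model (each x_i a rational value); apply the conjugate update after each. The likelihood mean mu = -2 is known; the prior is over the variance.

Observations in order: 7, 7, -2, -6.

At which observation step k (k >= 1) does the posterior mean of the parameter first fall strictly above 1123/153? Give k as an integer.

k = 2

obs 1: x=7 → posterior Inverse-Gamma(19/2, 89/2)
obs 2: x=7 → posterior Inverse-Gamma(10, 85)
obs 3: x=-2 → posterior Inverse-Gamma(21/2, 85)
obs 4: x=-6 → posterior Inverse-Gamma(11, 93)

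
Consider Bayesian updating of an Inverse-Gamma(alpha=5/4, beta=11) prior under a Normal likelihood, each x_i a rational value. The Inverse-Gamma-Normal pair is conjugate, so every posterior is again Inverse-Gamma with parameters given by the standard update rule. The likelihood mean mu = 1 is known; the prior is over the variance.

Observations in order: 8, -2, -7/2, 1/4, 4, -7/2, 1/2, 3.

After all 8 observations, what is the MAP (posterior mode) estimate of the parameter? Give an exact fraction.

2149/200

obs 1: x=8 → posterior Inverse-Gamma(7/4, 71/2)
obs 2: x=-2 → posterior Inverse-Gamma(9/4, 40)
obs 3: x=-7/2 → posterior Inverse-Gamma(11/4, 401/8)
obs 4: x=1/4 → posterior Inverse-Gamma(13/4, 1613/32)
obs 5: x=4 → posterior Inverse-Gamma(15/4, 1757/32)
obs 6: x=-7/2 → posterior Inverse-Gamma(17/4, 2081/32)
obs 7: x=1/2 → posterior Inverse-Gamma(19/4, 2085/32)
obs 8: x=3 → posterior Inverse-Gamma(21/4, 2149/32)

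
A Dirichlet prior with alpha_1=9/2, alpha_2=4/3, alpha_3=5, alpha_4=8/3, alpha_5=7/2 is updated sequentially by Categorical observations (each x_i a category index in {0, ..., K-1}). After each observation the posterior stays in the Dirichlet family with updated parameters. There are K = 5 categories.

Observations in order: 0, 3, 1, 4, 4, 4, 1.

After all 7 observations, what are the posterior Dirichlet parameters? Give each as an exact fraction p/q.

obs 1: x=0 → posterior Dirichlet(11/2, 4/3, 5, 8/3, 7/2)
obs 2: x=3 → posterior Dirichlet(11/2, 4/3, 5, 11/3, 7/2)
obs 3: x=1 → posterior Dirichlet(11/2, 7/3, 5, 11/3, 7/2)
obs 4: x=4 → posterior Dirichlet(11/2, 7/3, 5, 11/3, 9/2)
obs 5: x=4 → posterior Dirichlet(11/2, 7/3, 5, 11/3, 11/2)
obs 6: x=4 → posterior Dirichlet(11/2, 7/3, 5, 11/3, 13/2)
obs 7: x=1 → posterior Dirichlet(11/2, 10/3, 5, 11/3, 13/2)

alpha_1=11/2, alpha_2=10/3, alpha_3=5, alpha_4=11/3, alpha_5=13/2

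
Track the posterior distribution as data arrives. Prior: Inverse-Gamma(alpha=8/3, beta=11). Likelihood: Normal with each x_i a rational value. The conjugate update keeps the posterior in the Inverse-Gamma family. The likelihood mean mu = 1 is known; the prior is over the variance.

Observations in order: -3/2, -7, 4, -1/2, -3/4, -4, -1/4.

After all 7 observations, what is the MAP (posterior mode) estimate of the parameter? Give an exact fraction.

3195/344

obs 1: x=-3/2 → posterior Inverse-Gamma(19/6, 113/8)
obs 2: x=-7 → posterior Inverse-Gamma(11/3, 369/8)
obs 3: x=4 → posterior Inverse-Gamma(25/6, 405/8)
obs 4: x=-1/2 → posterior Inverse-Gamma(14/3, 207/4)
obs 5: x=-3/4 → posterior Inverse-Gamma(31/6, 1705/32)
obs 6: x=-4 → posterior Inverse-Gamma(17/3, 2105/32)
obs 7: x=-1/4 → posterior Inverse-Gamma(37/6, 1065/16)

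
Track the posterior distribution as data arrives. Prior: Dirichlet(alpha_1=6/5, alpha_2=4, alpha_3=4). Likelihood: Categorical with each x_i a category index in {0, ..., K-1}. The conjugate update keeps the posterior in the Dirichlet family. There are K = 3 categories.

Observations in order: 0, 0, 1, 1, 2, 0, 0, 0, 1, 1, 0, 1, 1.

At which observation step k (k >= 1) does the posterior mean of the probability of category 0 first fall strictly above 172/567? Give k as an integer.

k = 7

obs 1: x=0 → posterior Dirichlet(11/5, 4, 4)
obs 2: x=0 → posterior Dirichlet(16/5, 4, 4)
obs 3: x=1 → posterior Dirichlet(16/5, 5, 4)
obs 4: x=1 → posterior Dirichlet(16/5, 6, 4)
obs 5: x=2 → posterior Dirichlet(16/5, 6, 5)
obs 6: x=0 → posterior Dirichlet(21/5, 6, 5)
obs 7: x=0 → posterior Dirichlet(26/5, 6, 5)
obs 8: x=0 → posterior Dirichlet(31/5, 6, 5)
obs 9: x=1 → posterior Dirichlet(31/5, 7, 5)
obs 10: x=1 → posterior Dirichlet(31/5, 8, 5)
obs 11: x=0 → posterior Dirichlet(36/5, 8, 5)
obs 12: x=1 → posterior Dirichlet(36/5, 9, 5)
obs 13: x=1 → posterior Dirichlet(36/5, 10, 5)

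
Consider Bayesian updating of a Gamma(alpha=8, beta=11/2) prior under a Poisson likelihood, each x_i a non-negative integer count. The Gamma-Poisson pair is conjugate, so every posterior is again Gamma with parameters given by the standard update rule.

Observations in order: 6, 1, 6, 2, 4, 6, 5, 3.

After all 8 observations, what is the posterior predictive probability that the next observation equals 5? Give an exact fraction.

obs 1: x=6 → posterior Gamma(14, 13/2)
obs 2: x=1 → posterior Gamma(15, 15/2)
obs 3: x=6 → posterior Gamma(21, 17/2)
obs 4: x=2 → posterior Gamma(23, 19/2)
obs 5: x=4 → posterior Gamma(27, 21/2)
obs 6: x=6 → posterior Gamma(33, 23/2)
obs 7: x=5 → posterior Gamma(38, 25/2)
obs 8: x=3 → posterior Gamma(41, 27/2)

1896923670059366404879561495478057269789016772578415059438247766176/18634077755047031255968450211716931984327209593842185277103399720121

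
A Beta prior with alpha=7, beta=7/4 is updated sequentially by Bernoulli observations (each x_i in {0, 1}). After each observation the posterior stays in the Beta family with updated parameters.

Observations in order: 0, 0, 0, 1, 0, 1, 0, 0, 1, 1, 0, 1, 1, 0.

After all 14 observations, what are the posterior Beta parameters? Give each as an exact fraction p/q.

alpha=13, beta=39/4

obs 1: x=0 → posterior Beta(7, 11/4)
obs 2: x=0 → posterior Beta(7, 15/4)
obs 3: x=0 → posterior Beta(7, 19/4)
obs 4: x=1 → posterior Beta(8, 19/4)
obs 5: x=0 → posterior Beta(8, 23/4)
obs 6: x=1 → posterior Beta(9, 23/4)
obs 7: x=0 → posterior Beta(9, 27/4)
obs 8: x=0 → posterior Beta(9, 31/4)
obs 9: x=1 → posterior Beta(10, 31/4)
obs 10: x=1 → posterior Beta(11, 31/4)
obs 11: x=0 → posterior Beta(11, 35/4)
obs 12: x=1 → posterior Beta(12, 35/4)
obs 13: x=1 → posterior Beta(13, 35/4)
obs 14: x=0 → posterior Beta(13, 39/4)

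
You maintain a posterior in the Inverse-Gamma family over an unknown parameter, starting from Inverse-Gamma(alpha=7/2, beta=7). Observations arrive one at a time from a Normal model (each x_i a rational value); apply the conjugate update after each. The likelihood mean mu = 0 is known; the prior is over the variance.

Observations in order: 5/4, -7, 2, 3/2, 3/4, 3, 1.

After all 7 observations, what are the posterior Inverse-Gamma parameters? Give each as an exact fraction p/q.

alpha=7, beta=651/16

obs 1: x=5/4 → posterior Inverse-Gamma(4, 249/32)
obs 2: x=-7 → posterior Inverse-Gamma(9/2, 1033/32)
obs 3: x=2 → posterior Inverse-Gamma(5, 1097/32)
obs 4: x=3/2 → posterior Inverse-Gamma(11/2, 1133/32)
obs 5: x=3/4 → posterior Inverse-Gamma(6, 571/16)
obs 6: x=3 → posterior Inverse-Gamma(13/2, 643/16)
obs 7: x=1 → posterior Inverse-Gamma(7, 651/16)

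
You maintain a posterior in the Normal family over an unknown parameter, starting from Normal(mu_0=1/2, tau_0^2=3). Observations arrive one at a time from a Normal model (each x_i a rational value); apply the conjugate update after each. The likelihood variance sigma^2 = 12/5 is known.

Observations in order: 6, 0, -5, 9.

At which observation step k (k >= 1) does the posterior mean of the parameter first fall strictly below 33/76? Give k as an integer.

k = 3

obs 1: x=6 → posterior Normal(32/9, 4/3)
obs 2: x=0 → posterior Normal(16/7, 6/7)
obs 3: x=-5 → posterior Normal(7/19, 12/19)
obs 4: x=9 → posterior Normal(13/6, 1/2)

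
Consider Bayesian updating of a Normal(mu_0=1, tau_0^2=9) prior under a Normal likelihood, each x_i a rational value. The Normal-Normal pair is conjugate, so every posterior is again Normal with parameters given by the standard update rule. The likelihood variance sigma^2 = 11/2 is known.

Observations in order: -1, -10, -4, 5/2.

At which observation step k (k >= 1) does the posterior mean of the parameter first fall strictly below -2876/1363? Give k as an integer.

obs 1: x=-1 → posterior Normal(-7/29, 99/29)
obs 2: x=-10 → posterior Normal(-187/47, 99/47)
obs 3: x=-4 → posterior Normal(-259/65, 99/65)
obs 4: x=5/2 → posterior Normal(-214/83, 99/83)

k = 2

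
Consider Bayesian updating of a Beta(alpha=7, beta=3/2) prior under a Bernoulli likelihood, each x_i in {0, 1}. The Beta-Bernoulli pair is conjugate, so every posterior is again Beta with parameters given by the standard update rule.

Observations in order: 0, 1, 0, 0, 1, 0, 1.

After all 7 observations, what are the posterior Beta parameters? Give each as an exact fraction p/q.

obs 1: x=0 → posterior Beta(7, 5/2)
obs 2: x=1 → posterior Beta(8, 5/2)
obs 3: x=0 → posterior Beta(8, 7/2)
obs 4: x=0 → posterior Beta(8, 9/2)
obs 5: x=1 → posterior Beta(9, 9/2)
obs 6: x=0 → posterior Beta(9, 11/2)
obs 7: x=1 → posterior Beta(10, 11/2)

alpha=10, beta=11/2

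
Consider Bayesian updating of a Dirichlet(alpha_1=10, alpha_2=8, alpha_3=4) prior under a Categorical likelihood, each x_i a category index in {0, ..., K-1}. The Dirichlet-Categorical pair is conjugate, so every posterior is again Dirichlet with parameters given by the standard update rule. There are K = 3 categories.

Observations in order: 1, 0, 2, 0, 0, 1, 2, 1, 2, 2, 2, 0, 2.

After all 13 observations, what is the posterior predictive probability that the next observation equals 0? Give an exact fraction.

obs 1: x=1 → posterior Dirichlet(10, 9, 4)
obs 2: x=0 → posterior Dirichlet(11, 9, 4)
obs 3: x=2 → posterior Dirichlet(11, 9, 5)
obs 4: x=0 → posterior Dirichlet(12, 9, 5)
obs 5: x=0 → posterior Dirichlet(13, 9, 5)
obs 6: x=1 → posterior Dirichlet(13, 10, 5)
obs 7: x=2 → posterior Dirichlet(13, 10, 6)
obs 8: x=1 → posterior Dirichlet(13, 11, 6)
obs 9: x=2 → posterior Dirichlet(13, 11, 7)
obs 10: x=2 → posterior Dirichlet(13, 11, 8)
obs 11: x=2 → posterior Dirichlet(13, 11, 9)
obs 12: x=0 → posterior Dirichlet(14, 11, 9)
obs 13: x=2 → posterior Dirichlet(14, 11, 10)

2/5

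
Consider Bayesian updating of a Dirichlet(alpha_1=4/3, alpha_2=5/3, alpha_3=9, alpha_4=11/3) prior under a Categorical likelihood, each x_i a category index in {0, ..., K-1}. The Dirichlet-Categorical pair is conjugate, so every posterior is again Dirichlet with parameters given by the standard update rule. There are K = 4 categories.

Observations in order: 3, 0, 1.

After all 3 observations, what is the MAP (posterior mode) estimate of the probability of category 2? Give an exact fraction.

6/11

obs 1: x=3 → posterior Dirichlet(4/3, 5/3, 9, 14/3)
obs 2: x=0 → posterior Dirichlet(7/3, 5/3, 9, 14/3)
obs 3: x=1 → posterior Dirichlet(7/3, 8/3, 9, 14/3)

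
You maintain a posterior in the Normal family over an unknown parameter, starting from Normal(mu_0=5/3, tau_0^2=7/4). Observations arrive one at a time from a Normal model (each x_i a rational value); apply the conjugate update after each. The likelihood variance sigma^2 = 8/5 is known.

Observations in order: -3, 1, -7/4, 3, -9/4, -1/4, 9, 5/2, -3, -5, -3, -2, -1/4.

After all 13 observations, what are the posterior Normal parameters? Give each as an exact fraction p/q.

mu_0=-365/1461, tau_0^2=56/487

obs 1: x=-3 → posterior Normal(-155/201, 56/67)
obs 2: x=1 → posterior Normal(-25/153, 28/51)
obs 3: x=-7/4 → posterior Normal(-935/1644, 56/137)
obs 4: x=3 → posterior Normal(325/2064, 14/43)
obs 5: x=-9/4 → posterior Normal(-155/621, 56/207)
obs 6: x=-1/4 → posterior Normal(-725/2904, 28/121)
obs 7: x=9 → posterior Normal(3055/3324, 56/277)
obs 8: x=5/2 → posterior Normal(4105/3744, 7/39)
obs 9: x=-3 → posterior Normal(2845/4164, 56/347)
obs 10: x=-5 → posterior Normal(745/4584, 28/191)
obs 11: x=-3 → posterior Normal(-515/5004, 56/417)
obs 12: x=-2 → posterior Normal(-1355/5424, 14/113)
obs 13: x=-1/4 → posterior Normal(-365/1461, 56/487)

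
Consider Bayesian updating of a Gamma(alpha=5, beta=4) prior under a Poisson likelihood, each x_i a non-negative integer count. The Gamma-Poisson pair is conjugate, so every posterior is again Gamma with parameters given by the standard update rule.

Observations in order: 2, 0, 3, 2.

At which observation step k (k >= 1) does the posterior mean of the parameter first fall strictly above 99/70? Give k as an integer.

obs 1: x=2 → posterior Gamma(7, 5)
obs 2: x=0 → posterior Gamma(7, 6)
obs 3: x=3 → posterior Gamma(10, 7)
obs 4: x=2 → posterior Gamma(12, 8)

k = 3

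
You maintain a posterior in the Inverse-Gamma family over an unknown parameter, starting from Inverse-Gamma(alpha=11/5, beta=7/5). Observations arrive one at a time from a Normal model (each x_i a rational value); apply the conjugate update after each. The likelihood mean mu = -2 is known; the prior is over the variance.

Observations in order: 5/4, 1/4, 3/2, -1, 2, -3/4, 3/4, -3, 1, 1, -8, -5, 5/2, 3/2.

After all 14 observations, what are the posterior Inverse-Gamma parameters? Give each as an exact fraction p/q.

obs 1: x=5/4 → posterior Inverse-Gamma(27/10, 1069/160)
obs 2: x=1/4 → posterior Inverse-Gamma(16/5, 737/80)
obs 3: x=3/2 → posterior Inverse-Gamma(37/10, 1227/80)
obs 4: x=-1 → posterior Inverse-Gamma(21/5, 1267/80)
obs 5: x=2 → posterior Inverse-Gamma(47/10, 1907/80)
obs 6: x=-3/4 → posterior Inverse-Gamma(26/5, 3939/160)
obs 7: x=3/4 → posterior Inverse-Gamma(57/10, 142/5)
obs 8: x=-3 → posterior Inverse-Gamma(31/5, 289/10)
obs 9: x=1 → posterior Inverse-Gamma(67/10, 167/5)
obs 10: x=1 → posterior Inverse-Gamma(36/5, 379/10)
obs 11: x=-8 → posterior Inverse-Gamma(77/10, 559/10)
obs 12: x=-5 → posterior Inverse-Gamma(41/5, 302/5)
obs 13: x=5/2 → posterior Inverse-Gamma(87/10, 2821/40)
obs 14: x=3/2 → posterior Inverse-Gamma(46/5, 1533/20)

alpha=46/5, beta=1533/20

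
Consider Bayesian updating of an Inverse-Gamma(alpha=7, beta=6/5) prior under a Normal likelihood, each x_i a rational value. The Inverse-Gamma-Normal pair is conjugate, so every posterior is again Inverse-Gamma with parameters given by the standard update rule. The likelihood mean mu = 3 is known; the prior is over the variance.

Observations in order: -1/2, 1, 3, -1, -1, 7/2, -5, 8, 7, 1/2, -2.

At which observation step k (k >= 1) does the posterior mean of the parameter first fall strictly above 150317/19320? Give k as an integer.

k = 11

obs 1: x=-1/2 → posterior Inverse-Gamma(15/2, 293/40)
obs 2: x=1 → posterior Inverse-Gamma(8, 373/40)
obs 3: x=3 → posterior Inverse-Gamma(17/2, 373/40)
obs 4: x=-1 → posterior Inverse-Gamma(9, 693/40)
obs 5: x=-1 → posterior Inverse-Gamma(19/2, 1013/40)
obs 6: x=7/2 → posterior Inverse-Gamma(10, 509/20)
obs 7: x=-5 → posterior Inverse-Gamma(21/2, 1149/20)
obs 8: x=8 → posterior Inverse-Gamma(11, 1399/20)
obs 9: x=7 → posterior Inverse-Gamma(23/2, 1559/20)
obs 10: x=1/2 → posterior Inverse-Gamma(12, 3243/40)
obs 11: x=-2 → posterior Inverse-Gamma(25/2, 3743/40)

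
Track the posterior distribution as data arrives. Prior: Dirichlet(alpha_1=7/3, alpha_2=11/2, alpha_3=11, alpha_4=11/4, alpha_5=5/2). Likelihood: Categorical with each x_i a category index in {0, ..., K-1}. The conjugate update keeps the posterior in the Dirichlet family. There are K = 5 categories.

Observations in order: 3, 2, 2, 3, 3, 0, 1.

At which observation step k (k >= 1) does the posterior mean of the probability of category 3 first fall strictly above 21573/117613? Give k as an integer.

obs 1: x=3 → posterior Dirichlet(7/3, 11/2, 11, 15/4, 5/2)
obs 2: x=2 → posterior Dirichlet(7/3, 11/2, 12, 15/4, 5/2)
obs 3: x=2 → posterior Dirichlet(7/3, 11/2, 13, 15/4, 5/2)
obs 4: x=3 → posterior Dirichlet(7/3, 11/2, 13, 19/4, 5/2)
obs 5: x=3 → posterior Dirichlet(7/3, 11/2, 13, 23/4, 5/2)
obs 6: x=0 → posterior Dirichlet(10/3, 11/2, 13, 23/4, 5/2)
obs 7: x=1 → posterior Dirichlet(10/3, 13/2, 13, 23/4, 5/2)

k = 5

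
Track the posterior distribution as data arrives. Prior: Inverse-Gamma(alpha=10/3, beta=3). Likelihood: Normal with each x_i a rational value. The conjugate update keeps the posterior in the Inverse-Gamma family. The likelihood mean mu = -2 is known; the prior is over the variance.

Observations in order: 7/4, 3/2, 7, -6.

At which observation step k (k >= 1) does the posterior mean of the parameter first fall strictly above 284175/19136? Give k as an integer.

k = 4

obs 1: x=7/4 → posterior Inverse-Gamma(23/6, 321/32)
obs 2: x=3/2 → posterior Inverse-Gamma(13/3, 517/32)
obs 3: x=7 → posterior Inverse-Gamma(29/6, 1813/32)
obs 4: x=-6 → posterior Inverse-Gamma(16/3, 2069/32)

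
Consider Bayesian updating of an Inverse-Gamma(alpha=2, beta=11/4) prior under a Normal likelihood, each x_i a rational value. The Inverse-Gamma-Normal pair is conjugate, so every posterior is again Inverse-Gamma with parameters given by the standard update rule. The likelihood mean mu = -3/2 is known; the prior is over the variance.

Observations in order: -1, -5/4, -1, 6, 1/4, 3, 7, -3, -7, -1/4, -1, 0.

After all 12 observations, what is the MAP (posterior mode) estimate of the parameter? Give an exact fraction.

obs 1: x=-1 → posterior Inverse-Gamma(5/2, 23/8)
obs 2: x=-5/4 → posterior Inverse-Gamma(3, 93/32)
obs 3: x=-1 → posterior Inverse-Gamma(7/2, 97/32)
obs 4: x=6 → posterior Inverse-Gamma(4, 997/32)
obs 5: x=1/4 → posterior Inverse-Gamma(9/2, 523/16)
obs 6: x=3 → posterior Inverse-Gamma(5, 685/16)
obs 7: x=7 → posterior Inverse-Gamma(11/2, 1263/16)
obs 8: x=-3 → posterior Inverse-Gamma(6, 1281/16)
obs 9: x=-7 → posterior Inverse-Gamma(13/2, 1523/16)
obs 10: x=-1/4 → posterior Inverse-Gamma(7, 3071/32)
obs 11: x=-1 → posterior Inverse-Gamma(15/2, 3075/32)
obs 12: x=0 → posterior Inverse-Gamma(8, 3111/32)

1037/96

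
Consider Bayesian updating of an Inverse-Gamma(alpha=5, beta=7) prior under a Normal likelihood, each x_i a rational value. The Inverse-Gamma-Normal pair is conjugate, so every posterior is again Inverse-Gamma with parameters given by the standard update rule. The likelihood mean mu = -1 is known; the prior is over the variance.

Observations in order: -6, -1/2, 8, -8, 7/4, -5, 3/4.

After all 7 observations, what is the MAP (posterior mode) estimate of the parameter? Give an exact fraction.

obs 1: x=-6 → posterior Inverse-Gamma(11/2, 39/2)
obs 2: x=-1/2 → posterior Inverse-Gamma(6, 157/8)
obs 3: x=8 → posterior Inverse-Gamma(13/2, 481/8)
obs 4: x=-8 → posterior Inverse-Gamma(7, 677/8)
obs 5: x=7/4 → posterior Inverse-Gamma(15/2, 2829/32)
obs 6: x=-5 → posterior Inverse-Gamma(8, 3085/32)
obs 7: x=3/4 → posterior Inverse-Gamma(17/2, 1567/16)

1567/152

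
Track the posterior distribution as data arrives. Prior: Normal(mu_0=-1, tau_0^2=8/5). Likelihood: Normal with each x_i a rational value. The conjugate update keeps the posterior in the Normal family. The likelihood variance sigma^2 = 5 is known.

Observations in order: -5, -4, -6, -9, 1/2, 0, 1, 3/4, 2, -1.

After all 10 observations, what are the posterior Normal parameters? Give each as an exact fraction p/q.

mu_0=-191/105, tau_0^2=8/21

obs 1: x=-5 → posterior Normal(-65/33, 40/33)
obs 2: x=-4 → posterior Normal(-97/41, 40/41)
obs 3: x=-6 → posterior Normal(-145/49, 40/49)
obs 4: x=-9 → posterior Normal(-217/57, 40/57)
obs 5: x=1/2 → posterior Normal(-213/65, 8/13)
obs 6: x=0 → posterior Normal(-213/73, 40/73)
obs 7: x=1 → posterior Normal(-205/81, 40/81)
obs 8: x=3/4 → posterior Normal(-199/89, 40/89)
obs 9: x=2 → posterior Normal(-183/97, 40/97)
obs 10: x=-1 → posterior Normal(-191/105, 8/21)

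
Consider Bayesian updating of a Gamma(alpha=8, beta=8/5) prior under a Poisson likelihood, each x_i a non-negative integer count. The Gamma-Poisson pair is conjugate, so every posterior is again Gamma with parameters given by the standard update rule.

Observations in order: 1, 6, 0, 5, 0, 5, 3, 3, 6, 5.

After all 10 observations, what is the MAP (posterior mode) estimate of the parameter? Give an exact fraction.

obs 1: x=1 → posterior Gamma(9, 13/5)
obs 2: x=6 → posterior Gamma(15, 18/5)
obs 3: x=0 → posterior Gamma(15, 23/5)
obs 4: x=5 → posterior Gamma(20, 28/5)
obs 5: x=0 → posterior Gamma(20, 33/5)
obs 6: x=5 → posterior Gamma(25, 38/5)
obs 7: x=3 → posterior Gamma(28, 43/5)
obs 8: x=3 → posterior Gamma(31, 48/5)
obs 9: x=6 → posterior Gamma(37, 53/5)
obs 10: x=5 → posterior Gamma(42, 58/5)

205/58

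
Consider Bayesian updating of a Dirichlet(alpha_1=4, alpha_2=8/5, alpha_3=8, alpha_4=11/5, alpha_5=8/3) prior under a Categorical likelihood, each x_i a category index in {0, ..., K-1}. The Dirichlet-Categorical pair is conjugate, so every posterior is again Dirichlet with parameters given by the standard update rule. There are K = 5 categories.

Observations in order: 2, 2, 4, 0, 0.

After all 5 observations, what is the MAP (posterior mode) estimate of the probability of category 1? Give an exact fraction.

9/277

obs 1: x=2 → posterior Dirichlet(4, 8/5, 9, 11/5, 8/3)
obs 2: x=2 → posterior Dirichlet(4, 8/5, 10, 11/5, 8/3)
obs 3: x=4 → posterior Dirichlet(4, 8/5, 10, 11/5, 11/3)
obs 4: x=0 → posterior Dirichlet(5, 8/5, 10, 11/5, 11/3)
obs 5: x=0 → posterior Dirichlet(6, 8/5, 10, 11/5, 11/3)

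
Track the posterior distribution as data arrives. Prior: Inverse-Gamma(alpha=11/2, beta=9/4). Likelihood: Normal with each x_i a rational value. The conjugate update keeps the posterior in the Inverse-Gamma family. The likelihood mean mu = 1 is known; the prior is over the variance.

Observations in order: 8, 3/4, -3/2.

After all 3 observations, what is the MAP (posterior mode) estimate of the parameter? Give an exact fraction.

957/256

obs 1: x=8 → posterior Inverse-Gamma(6, 107/4)
obs 2: x=3/4 → posterior Inverse-Gamma(13/2, 857/32)
obs 3: x=-3/2 → posterior Inverse-Gamma(7, 957/32)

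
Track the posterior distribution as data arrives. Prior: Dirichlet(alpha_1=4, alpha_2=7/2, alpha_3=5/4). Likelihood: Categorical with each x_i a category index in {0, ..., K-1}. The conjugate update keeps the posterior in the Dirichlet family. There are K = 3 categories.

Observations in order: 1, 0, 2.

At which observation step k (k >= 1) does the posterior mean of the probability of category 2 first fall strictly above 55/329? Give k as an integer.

k = 3

obs 1: x=1 → posterior Dirichlet(4, 9/2, 5/4)
obs 2: x=0 → posterior Dirichlet(5, 9/2, 5/4)
obs 3: x=2 → posterior Dirichlet(5, 9/2, 9/4)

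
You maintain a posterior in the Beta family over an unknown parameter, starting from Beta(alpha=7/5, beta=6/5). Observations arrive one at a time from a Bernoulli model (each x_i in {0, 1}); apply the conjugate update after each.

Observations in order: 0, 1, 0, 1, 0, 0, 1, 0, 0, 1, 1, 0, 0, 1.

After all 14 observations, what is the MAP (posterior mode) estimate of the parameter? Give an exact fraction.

32/73

obs 1: x=0 → posterior Beta(7/5, 11/5)
obs 2: x=1 → posterior Beta(12/5, 11/5)
obs 3: x=0 → posterior Beta(12/5, 16/5)
obs 4: x=1 → posterior Beta(17/5, 16/5)
obs 5: x=0 → posterior Beta(17/5, 21/5)
obs 6: x=0 → posterior Beta(17/5, 26/5)
obs 7: x=1 → posterior Beta(22/5, 26/5)
obs 8: x=0 → posterior Beta(22/5, 31/5)
obs 9: x=0 → posterior Beta(22/5, 36/5)
obs 10: x=1 → posterior Beta(27/5, 36/5)
obs 11: x=1 → posterior Beta(32/5, 36/5)
obs 12: x=0 → posterior Beta(32/5, 41/5)
obs 13: x=0 → posterior Beta(32/5, 46/5)
obs 14: x=1 → posterior Beta(37/5, 46/5)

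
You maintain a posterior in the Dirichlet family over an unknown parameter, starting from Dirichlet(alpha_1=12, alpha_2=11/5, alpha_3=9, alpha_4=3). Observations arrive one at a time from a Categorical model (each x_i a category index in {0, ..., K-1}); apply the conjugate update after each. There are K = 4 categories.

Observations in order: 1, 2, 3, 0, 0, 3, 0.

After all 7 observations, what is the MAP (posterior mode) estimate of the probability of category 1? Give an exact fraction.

obs 1: x=1 → posterior Dirichlet(12, 16/5, 9, 3)
obs 2: x=2 → posterior Dirichlet(12, 16/5, 10, 3)
obs 3: x=3 → posterior Dirichlet(12, 16/5, 10, 4)
obs 4: x=0 → posterior Dirichlet(13, 16/5, 10, 4)
obs 5: x=0 → posterior Dirichlet(14, 16/5, 10, 4)
obs 6: x=3 → posterior Dirichlet(14, 16/5, 10, 5)
obs 7: x=0 → posterior Dirichlet(15, 16/5, 10, 5)

11/146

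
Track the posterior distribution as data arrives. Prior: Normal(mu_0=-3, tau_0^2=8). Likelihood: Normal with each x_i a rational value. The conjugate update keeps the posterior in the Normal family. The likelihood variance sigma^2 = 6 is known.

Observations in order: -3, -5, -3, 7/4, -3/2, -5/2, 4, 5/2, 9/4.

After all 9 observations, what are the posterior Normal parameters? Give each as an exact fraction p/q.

obs 1: x=-3 → posterior Normal(-3, 24/7)
obs 2: x=-5 → posterior Normal(-41/11, 24/11)
obs 3: x=-3 → posterior Normal(-53/15, 8/5)
obs 4: x=7/4 → posterior Normal(-46/19, 24/19)
obs 5: x=-3/2 → posterior Normal(-52/23, 24/23)
obs 6: x=-5/2 → posterior Normal(-62/27, 8/9)
obs 7: x=4 → posterior Normal(-46/31, 24/31)
obs 8: x=5/2 → posterior Normal(-36/35, 24/35)
obs 9: x=9/4 → posterior Normal(-9/13, 8/13)

mu_0=-9/13, tau_0^2=8/13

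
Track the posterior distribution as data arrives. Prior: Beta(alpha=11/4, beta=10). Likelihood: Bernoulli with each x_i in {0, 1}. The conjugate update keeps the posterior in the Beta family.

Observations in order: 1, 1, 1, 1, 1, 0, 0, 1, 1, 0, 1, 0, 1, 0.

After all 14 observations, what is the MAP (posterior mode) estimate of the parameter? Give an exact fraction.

43/99

obs 1: x=1 → posterior Beta(15/4, 10)
obs 2: x=1 → posterior Beta(19/4, 10)
obs 3: x=1 → posterior Beta(23/4, 10)
obs 4: x=1 → posterior Beta(27/4, 10)
obs 5: x=1 → posterior Beta(31/4, 10)
obs 6: x=0 → posterior Beta(31/4, 11)
obs 7: x=0 → posterior Beta(31/4, 12)
obs 8: x=1 → posterior Beta(35/4, 12)
obs 9: x=1 → posterior Beta(39/4, 12)
obs 10: x=0 → posterior Beta(39/4, 13)
obs 11: x=1 → posterior Beta(43/4, 13)
obs 12: x=0 → posterior Beta(43/4, 14)
obs 13: x=1 → posterior Beta(47/4, 14)
obs 14: x=0 → posterior Beta(47/4, 15)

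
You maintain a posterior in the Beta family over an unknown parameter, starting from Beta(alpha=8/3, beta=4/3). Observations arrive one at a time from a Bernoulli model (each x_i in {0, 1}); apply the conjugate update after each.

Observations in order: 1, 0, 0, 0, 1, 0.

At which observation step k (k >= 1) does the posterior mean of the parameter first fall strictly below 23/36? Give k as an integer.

k = 2

obs 1: x=1 → posterior Beta(11/3, 4/3)
obs 2: x=0 → posterior Beta(11/3, 7/3)
obs 3: x=0 → posterior Beta(11/3, 10/3)
obs 4: x=0 → posterior Beta(11/3, 13/3)
obs 5: x=1 → posterior Beta(14/3, 13/3)
obs 6: x=0 → posterior Beta(14/3, 16/3)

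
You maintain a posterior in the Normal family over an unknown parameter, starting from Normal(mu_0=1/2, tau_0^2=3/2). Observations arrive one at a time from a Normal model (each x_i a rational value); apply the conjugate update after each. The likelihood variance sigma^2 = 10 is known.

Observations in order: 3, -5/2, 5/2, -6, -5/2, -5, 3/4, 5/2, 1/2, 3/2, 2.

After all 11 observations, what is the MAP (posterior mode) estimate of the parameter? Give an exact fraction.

obs 1: x=3 → posterior Normal(19/23, 30/23)
obs 2: x=-5/2 → posterior Normal(23/52, 15/13)
obs 3: x=5/2 → posterior Normal(19/29, 30/29)
obs 4: x=-6 → posterior Normal(1/32, 15/16)
obs 5: x=-5/2 → posterior Normal(-13/70, 6/7)
obs 6: x=-5 → posterior Normal(-43/76, 15/19)
obs 7: x=3/4 → posterior Normal(-77/164, 30/41)
obs 8: x=5/2 → posterior Normal(-47/176, 15/22)
obs 9: x=1/2 → posterior Normal(-41/188, 30/47)
obs 10: x=3/2 → posterior Normal(-23/200, 3/5)
obs 11: x=2 → posterior Normal(1/212, 30/53)

1/212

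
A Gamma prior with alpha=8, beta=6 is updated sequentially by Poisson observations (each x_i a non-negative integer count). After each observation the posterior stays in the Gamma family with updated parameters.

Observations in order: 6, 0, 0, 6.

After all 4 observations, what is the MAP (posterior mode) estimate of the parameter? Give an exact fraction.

obs 1: x=6 → posterior Gamma(14, 7)
obs 2: x=0 → posterior Gamma(14, 8)
obs 3: x=0 → posterior Gamma(14, 9)
obs 4: x=6 → posterior Gamma(20, 10)

19/10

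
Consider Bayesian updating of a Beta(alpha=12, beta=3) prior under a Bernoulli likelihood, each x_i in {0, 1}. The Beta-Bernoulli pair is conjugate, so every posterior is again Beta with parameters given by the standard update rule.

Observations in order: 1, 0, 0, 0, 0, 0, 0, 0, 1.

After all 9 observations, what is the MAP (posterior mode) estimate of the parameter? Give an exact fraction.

13/22

obs 1: x=1 → posterior Beta(13, 3)
obs 2: x=0 → posterior Beta(13, 4)
obs 3: x=0 → posterior Beta(13, 5)
obs 4: x=0 → posterior Beta(13, 6)
obs 5: x=0 → posterior Beta(13, 7)
obs 6: x=0 → posterior Beta(13, 8)
obs 7: x=0 → posterior Beta(13, 9)
obs 8: x=0 → posterior Beta(13, 10)
obs 9: x=1 → posterior Beta(14, 10)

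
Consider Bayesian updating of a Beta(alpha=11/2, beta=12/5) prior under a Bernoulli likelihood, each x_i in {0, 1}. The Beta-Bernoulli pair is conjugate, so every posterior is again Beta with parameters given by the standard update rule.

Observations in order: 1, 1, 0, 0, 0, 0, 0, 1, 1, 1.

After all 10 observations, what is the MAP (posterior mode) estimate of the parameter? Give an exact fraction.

95/159

obs 1: x=1 → posterior Beta(13/2, 12/5)
obs 2: x=1 → posterior Beta(15/2, 12/5)
obs 3: x=0 → posterior Beta(15/2, 17/5)
obs 4: x=0 → posterior Beta(15/2, 22/5)
obs 5: x=0 → posterior Beta(15/2, 27/5)
obs 6: x=0 → posterior Beta(15/2, 32/5)
obs 7: x=0 → posterior Beta(15/2, 37/5)
obs 8: x=1 → posterior Beta(17/2, 37/5)
obs 9: x=1 → posterior Beta(19/2, 37/5)
obs 10: x=1 → posterior Beta(21/2, 37/5)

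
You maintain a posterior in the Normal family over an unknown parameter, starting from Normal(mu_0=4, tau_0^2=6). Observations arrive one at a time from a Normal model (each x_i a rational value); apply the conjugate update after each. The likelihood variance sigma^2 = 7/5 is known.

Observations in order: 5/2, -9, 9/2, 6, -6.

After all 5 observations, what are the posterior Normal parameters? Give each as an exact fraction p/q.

mu_0=-32/157, tau_0^2=42/157

obs 1: x=5/2 → posterior Normal(103/37, 42/37)
obs 2: x=-9 → posterior Normal(-167/67, 42/67)
obs 3: x=9/2 → posterior Normal(-32/97, 42/97)
obs 4: x=6 → posterior Normal(148/127, 42/127)
obs 5: x=-6 → posterior Normal(-32/157, 42/157)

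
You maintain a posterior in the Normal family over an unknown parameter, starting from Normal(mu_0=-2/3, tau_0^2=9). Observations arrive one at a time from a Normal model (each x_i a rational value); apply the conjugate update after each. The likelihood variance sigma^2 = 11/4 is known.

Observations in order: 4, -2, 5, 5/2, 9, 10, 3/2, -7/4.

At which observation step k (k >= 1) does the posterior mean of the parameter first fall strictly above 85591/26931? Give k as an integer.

obs 1: x=4 → posterior Normal(410/141, 99/47)
obs 2: x=-2 → posterior Normal(194/249, 99/83)
obs 3: x=5 → posterior Normal(734/357, 99/119)
obs 4: x=5/2 → posterior Normal(1004/465, 99/155)
obs 5: x=9 → posterior Normal(1976/573, 99/191)
obs 6: x=10 → posterior Normal(3056/681, 99/227)
obs 7: x=3/2 → posterior Normal(3218/789, 99/263)
obs 8: x=-7/4 → posterior Normal(233/69, 99/299)

k = 5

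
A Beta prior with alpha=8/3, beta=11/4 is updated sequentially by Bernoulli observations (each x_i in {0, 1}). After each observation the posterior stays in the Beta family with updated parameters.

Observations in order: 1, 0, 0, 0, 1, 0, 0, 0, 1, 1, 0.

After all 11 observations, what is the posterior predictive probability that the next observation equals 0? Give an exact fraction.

obs 1: x=1 → posterior Beta(11/3, 11/4)
obs 2: x=0 → posterior Beta(11/3, 15/4)
obs 3: x=0 → posterior Beta(11/3, 19/4)
obs 4: x=0 → posterior Beta(11/3, 23/4)
obs 5: x=1 → posterior Beta(14/3, 23/4)
obs 6: x=0 → posterior Beta(14/3, 27/4)
obs 7: x=0 → posterior Beta(14/3, 31/4)
obs 8: x=0 → posterior Beta(14/3, 35/4)
obs 9: x=1 → posterior Beta(17/3, 35/4)
obs 10: x=1 → posterior Beta(20/3, 35/4)
obs 11: x=0 → posterior Beta(20/3, 39/4)

117/197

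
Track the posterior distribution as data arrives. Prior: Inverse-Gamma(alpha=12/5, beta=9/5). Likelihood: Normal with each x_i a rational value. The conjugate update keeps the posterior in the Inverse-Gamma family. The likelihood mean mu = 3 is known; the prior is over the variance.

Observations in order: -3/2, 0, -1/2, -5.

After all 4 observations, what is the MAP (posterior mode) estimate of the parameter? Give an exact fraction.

obs 1: x=-3/2 → posterior Inverse-Gamma(29/10, 477/40)
obs 2: x=0 → posterior Inverse-Gamma(17/5, 657/40)
obs 3: x=-1/2 → posterior Inverse-Gamma(39/10, 451/20)
obs 4: x=-5 → posterior Inverse-Gamma(22/5, 1091/20)

1091/108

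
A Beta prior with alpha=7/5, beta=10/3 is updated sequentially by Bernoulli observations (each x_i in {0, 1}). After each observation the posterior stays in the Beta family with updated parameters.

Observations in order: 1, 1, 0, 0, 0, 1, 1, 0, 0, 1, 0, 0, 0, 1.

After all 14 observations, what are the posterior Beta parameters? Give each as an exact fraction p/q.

alpha=37/5, beta=34/3

obs 1: x=1 → posterior Beta(12/5, 10/3)
obs 2: x=1 → posterior Beta(17/5, 10/3)
obs 3: x=0 → posterior Beta(17/5, 13/3)
obs 4: x=0 → posterior Beta(17/5, 16/3)
obs 5: x=0 → posterior Beta(17/5, 19/3)
obs 6: x=1 → posterior Beta(22/5, 19/3)
obs 7: x=1 → posterior Beta(27/5, 19/3)
obs 8: x=0 → posterior Beta(27/5, 22/3)
obs 9: x=0 → posterior Beta(27/5, 25/3)
obs 10: x=1 → posterior Beta(32/5, 25/3)
obs 11: x=0 → posterior Beta(32/5, 28/3)
obs 12: x=0 → posterior Beta(32/5, 31/3)
obs 13: x=0 → posterior Beta(32/5, 34/3)
obs 14: x=1 → posterior Beta(37/5, 34/3)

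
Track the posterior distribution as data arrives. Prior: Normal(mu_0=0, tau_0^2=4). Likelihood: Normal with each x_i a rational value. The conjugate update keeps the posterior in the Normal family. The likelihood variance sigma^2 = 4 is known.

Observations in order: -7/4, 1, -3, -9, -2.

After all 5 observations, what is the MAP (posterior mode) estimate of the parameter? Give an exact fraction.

-59/24

obs 1: x=-7/4 → posterior Normal(-7/8, 2)
obs 2: x=1 → posterior Normal(-1/4, 4/3)
obs 3: x=-3 → posterior Normal(-15/16, 1)
obs 4: x=-9 → posterior Normal(-51/20, 4/5)
obs 5: x=-2 → posterior Normal(-59/24, 2/3)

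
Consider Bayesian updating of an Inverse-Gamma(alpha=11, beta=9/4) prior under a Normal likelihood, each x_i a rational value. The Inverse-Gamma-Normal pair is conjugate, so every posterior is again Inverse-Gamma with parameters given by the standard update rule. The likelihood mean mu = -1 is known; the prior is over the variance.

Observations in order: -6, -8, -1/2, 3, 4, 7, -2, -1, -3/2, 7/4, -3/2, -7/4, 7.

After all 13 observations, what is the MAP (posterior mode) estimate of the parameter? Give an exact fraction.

obs 1: x=-6 → posterior Inverse-Gamma(23/2, 59/4)
obs 2: x=-8 → posterior Inverse-Gamma(12, 157/4)
obs 3: x=-1/2 → posterior Inverse-Gamma(25/2, 315/8)
obs 4: x=3 → posterior Inverse-Gamma(13, 379/8)
obs 5: x=4 → posterior Inverse-Gamma(27/2, 479/8)
obs 6: x=7 → posterior Inverse-Gamma(14, 735/8)
obs 7: x=-2 → posterior Inverse-Gamma(29/2, 739/8)
obs 8: x=-1 → posterior Inverse-Gamma(15, 739/8)
obs 9: x=-3/2 → posterior Inverse-Gamma(31/2, 185/2)
obs 10: x=7/4 → posterior Inverse-Gamma(16, 3081/32)
obs 11: x=-3/2 → posterior Inverse-Gamma(33/2, 3085/32)
obs 12: x=-7/4 → posterior Inverse-Gamma(17, 1547/16)
obs 13: x=7 → posterior Inverse-Gamma(35/2, 2059/16)

2059/296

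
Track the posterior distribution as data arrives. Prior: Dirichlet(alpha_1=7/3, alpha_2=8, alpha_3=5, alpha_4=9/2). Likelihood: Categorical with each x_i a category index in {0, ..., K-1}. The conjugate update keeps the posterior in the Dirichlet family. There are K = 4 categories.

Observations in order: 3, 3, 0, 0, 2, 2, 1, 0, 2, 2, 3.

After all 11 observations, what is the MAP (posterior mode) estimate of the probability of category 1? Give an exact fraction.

obs 1: x=3 → posterior Dirichlet(7/3, 8, 5, 11/2)
obs 2: x=3 → posterior Dirichlet(7/3, 8, 5, 13/2)
obs 3: x=0 → posterior Dirichlet(10/3, 8, 5, 13/2)
obs 4: x=0 → posterior Dirichlet(13/3, 8, 5, 13/2)
obs 5: x=2 → posterior Dirichlet(13/3, 8, 6, 13/2)
obs 6: x=2 → posterior Dirichlet(13/3, 8, 7, 13/2)
obs 7: x=1 → posterior Dirichlet(13/3, 9, 7, 13/2)
obs 8: x=0 → posterior Dirichlet(16/3, 9, 7, 13/2)
obs 9: x=2 → posterior Dirichlet(16/3, 9, 8, 13/2)
obs 10: x=2 → posterior Dirichlet(16/3, 9, 9, 13/2)
obs 11: x=3 → posterior Dirichlet(16/3, 9, 9, 15/2)

48/161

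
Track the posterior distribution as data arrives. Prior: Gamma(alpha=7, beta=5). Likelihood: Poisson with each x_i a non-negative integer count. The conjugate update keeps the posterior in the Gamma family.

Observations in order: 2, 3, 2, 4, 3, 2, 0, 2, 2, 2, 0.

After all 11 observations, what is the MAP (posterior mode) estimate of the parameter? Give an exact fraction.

obs 1: x=2 → posterior Gamma(9, 6)
obs 2: x=3 → posterior Gamma(12, 7)
obs 3: x=2 → posterior Gamma(14, 8)
obs 4: x=4 → posterior Gamma(18, 9)
obs 5: x=3 → posterior Gamma(21, 10)
obs 6: x=2 → posterior Gamma(23, 11)
obs 7: x=0 → posterior Gamma(23, 12)
obs 8: x=2 → posterior Gamma(25, 13)
obs 9: x=2 → posterior Gamma(27, 14)
obs 10: x=2 → posterior Gamma(29, 15)
obs 11: x=0 → posterior Gamma(29, 16)

7/4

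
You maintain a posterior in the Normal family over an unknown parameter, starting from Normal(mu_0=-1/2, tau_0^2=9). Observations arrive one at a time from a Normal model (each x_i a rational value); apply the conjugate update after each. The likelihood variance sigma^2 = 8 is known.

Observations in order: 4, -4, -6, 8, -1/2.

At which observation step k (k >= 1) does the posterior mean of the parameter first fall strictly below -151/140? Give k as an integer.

k = 3

obs 1: x=4 → posterior Normal(32/17, 72/17)
obs 2: x=-4 → posterior Normal(-2/13, 36/13)
obs 3: x=-6 → posterior Normal(-58/35, 72/35)
obs 4: x=8 → posterior Normal(7/22, 18/11)
obs 5: x=-1/2 → posterior Normal(19/106, 72/53)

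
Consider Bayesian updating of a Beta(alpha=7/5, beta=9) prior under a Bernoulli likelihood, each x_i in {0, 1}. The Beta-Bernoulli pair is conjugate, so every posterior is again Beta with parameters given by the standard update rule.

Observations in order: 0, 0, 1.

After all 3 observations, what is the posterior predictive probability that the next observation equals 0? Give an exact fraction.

obs 1: x=0 → posterior Beta(7/5, 10)
obs 2: x=0 → posterior Beta(7/5, 11)
obs 3: x=1 → posterior Beta(12/5, 11)

55/67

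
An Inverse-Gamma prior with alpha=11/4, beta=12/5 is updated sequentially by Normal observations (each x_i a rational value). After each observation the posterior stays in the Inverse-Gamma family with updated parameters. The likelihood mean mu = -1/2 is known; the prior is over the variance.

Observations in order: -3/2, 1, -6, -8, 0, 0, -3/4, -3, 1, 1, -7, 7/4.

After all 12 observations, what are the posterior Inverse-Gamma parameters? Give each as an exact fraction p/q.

obs 1: x=-3/2 → posterior Inverse-Gamma(13/4, 29/10)
obs 2: x=1 → posterior Inverse-Gamma(15/4, 161/40)
obs 3: x=-6 → posterior Inverse-Gamma(17/4, 383/20)
obs 4: x=-8 → posterior Inverse-Gamma(19/4, 1891/40)
obs 5: x=0 → posterior Inverse-Gamma(21/4, 237/5)
obs 6: x=0 → posterior Inverse-Gamma(23/4, 1901/40)
obs 7: x=-3/4 → posterior Inverse-Gamma(25/4, 7609/160)
obs 8: x=-3 → posterior Inverse-Gamma(27/4, 8109/160)
obs 9: x=1 → posterior Inverse-Gamma(29/4, 8289/160)
obs 10: x=1 → posterior Inverse-Gamma(31/4, 8469/160)
obs 11: x=-7 → posterior Inverse-Gamma(33/4, 11849/160)
obs 12: x=7/4 → posterior Inverse-Gamma(35/4, 6127/80)

alpha=35/4, beta=6127/80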